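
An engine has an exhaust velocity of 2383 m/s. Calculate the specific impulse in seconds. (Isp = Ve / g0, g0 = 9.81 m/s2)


Isp = Ve / g0 = 2383 / 9.81 = 242.9 s

242.9 s


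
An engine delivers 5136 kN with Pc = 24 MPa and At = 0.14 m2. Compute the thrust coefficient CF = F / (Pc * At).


CF = 5136000 / (24e6 * 0.14) = 1.53

1.53


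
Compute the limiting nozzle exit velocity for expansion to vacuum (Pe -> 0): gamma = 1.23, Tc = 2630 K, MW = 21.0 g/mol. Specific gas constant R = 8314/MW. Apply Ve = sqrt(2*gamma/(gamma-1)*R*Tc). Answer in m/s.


R = 8314 / 21.0 = 395.9 J/(kg.K)
Ve = sqrt(2 * 1.23 / (1.23 - 1) * 395.9 * 2630) = 3337 m/s

3337 m/s


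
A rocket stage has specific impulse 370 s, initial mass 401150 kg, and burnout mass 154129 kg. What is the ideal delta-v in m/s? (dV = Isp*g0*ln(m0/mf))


Ve = 370 * 9.81 = 3629.7 m/s
dV = 3629.7 * ln(401150/154129) = 3472 m/s

3472 m/s


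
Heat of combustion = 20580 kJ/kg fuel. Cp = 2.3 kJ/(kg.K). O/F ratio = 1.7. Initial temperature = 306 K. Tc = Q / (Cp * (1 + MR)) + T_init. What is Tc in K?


Tc = 20580 / (2.3 * (1 + 1.7)) + 306 = 3620 K

3620 K


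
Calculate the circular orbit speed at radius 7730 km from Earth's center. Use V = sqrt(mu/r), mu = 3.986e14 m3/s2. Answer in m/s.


V = sqrt(3.986e14 / 7730000) = 7181 m/s

7181 m/s


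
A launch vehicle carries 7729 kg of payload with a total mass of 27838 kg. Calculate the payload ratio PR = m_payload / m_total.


PR = 7729 / 27838 = 0.2776

0.2776


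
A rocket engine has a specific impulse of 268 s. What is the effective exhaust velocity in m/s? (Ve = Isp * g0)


Ve = Isp * g0 = 268 * 9.81 = 2629.1 m/s

2629.1 m/s


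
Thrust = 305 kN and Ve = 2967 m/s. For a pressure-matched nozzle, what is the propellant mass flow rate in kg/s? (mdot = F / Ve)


mdot = F / Ve = 305000 / 2967 = 102.8 kg/s

102.8 kg/s


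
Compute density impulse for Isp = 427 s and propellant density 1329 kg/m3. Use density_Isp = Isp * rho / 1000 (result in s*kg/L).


rho*Isp = 427 * 1329 / 1000 = 567 s*kg/L

567 s*kg/L


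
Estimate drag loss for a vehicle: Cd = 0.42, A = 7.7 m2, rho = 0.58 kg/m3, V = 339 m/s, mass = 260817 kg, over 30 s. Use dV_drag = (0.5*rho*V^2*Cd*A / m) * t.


D = 0.5 * 0.58 * 339^2 * 0.42 * 7.7 = 107779.81 N
a = 107779.81 / 260817 = 0.4132 m/s2
dV = 0.4132 * 30 = 12.4 m/s

12.4 m/s


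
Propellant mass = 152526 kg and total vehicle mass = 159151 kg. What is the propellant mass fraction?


PMF = 152526 / 159151 = 0.958

0.958


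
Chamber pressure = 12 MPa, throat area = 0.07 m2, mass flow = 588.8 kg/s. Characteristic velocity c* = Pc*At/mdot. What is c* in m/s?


c* = 12e6 * 0.07 / 588.8 = 1427 m/s

1427 m/s


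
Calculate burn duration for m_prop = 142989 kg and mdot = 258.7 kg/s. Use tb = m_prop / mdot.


tb = 142989 / 258.7 = 552.7 s

552.7 s


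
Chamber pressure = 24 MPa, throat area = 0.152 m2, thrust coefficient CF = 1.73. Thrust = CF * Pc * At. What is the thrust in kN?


F = 1.73 * 24e6 * 0.152 = 6.3110e+06 N = 6311.0 kN

6311.0 kN


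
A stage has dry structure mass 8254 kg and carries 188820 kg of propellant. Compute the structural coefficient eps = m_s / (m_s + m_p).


eps = 8254 / (8254 + 188820) = 0.0419

0.0419


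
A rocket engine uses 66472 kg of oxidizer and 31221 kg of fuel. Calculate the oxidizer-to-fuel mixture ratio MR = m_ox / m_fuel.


MR = 66472 / 31221 = 2.13

2.13


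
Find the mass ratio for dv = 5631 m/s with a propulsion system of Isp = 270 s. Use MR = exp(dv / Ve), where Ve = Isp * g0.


Ve = 270 * 9.81 = 2648.7 m/s
MR = exp(5631 / 2648.7) = 8.381

8.381


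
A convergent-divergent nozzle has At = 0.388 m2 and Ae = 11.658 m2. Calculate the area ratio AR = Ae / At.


AR = 11.658 / 0.388 = 30.0

30.0


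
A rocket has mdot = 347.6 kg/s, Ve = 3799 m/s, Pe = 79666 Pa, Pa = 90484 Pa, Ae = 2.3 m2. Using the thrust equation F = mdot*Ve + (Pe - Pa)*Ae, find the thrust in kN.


F = 347.6 * 3799 + (79666 - 90484) * 2.3 = 1.2957e+06 N = 1295.7 kN

1295.7 kN


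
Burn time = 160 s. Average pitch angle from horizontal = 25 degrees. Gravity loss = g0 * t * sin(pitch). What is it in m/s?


GL = 9.81 * 160 * sin(25 deg) = 663 m/s

663 m/s


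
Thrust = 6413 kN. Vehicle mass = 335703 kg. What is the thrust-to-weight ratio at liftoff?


TWR = 6413000 / (335703 * 9.81) = 1.95

1.95


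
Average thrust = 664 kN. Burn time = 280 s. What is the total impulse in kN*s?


It = 664 * 280 = 185920 kN*s

185920 kN*s


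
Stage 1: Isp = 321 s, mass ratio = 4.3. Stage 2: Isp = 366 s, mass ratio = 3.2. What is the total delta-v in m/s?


dV1 = 321 * 9.81 * ln(4.3) = 4593.2 m/s
dV2 = 366 * 9.81 * ln(3.2) = 4176.2 m/s
Total dV = 4593.2 + 4176.2 = 8769.4 m/s ~ 8769 m/s

8769 m/s


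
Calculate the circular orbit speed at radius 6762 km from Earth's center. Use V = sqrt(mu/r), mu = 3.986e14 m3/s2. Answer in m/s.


V = sqrt(3.986e14 / 6762000) = 7678 m/s

7678 m/s


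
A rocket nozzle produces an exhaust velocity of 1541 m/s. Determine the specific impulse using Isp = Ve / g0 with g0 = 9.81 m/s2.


Isp = Ve / g0 = 1541 / 9.81 = 157.1 s

157.1 s


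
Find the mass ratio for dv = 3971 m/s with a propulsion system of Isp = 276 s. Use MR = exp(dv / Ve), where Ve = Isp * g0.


Ve = 276 * 9.81 = 2707.56 m/s
MR = exp(3971 / 2707.56) = 4.335

4.335


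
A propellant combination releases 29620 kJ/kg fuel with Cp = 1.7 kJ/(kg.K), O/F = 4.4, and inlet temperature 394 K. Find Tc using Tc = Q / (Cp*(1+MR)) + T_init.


Tc = 29620 / (1.7 * (1 + 4.4)) + 394 = 3621 K

3621 K


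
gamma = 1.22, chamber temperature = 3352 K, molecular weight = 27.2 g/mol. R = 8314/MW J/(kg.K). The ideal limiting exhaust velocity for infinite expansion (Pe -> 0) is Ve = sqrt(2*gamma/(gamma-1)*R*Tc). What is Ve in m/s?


R = 8314 / 27.2 = 305.66 J/(kg.K)
Ve = sqrt(2 * 1.22 / (1.22 - 1) * 305.66 * 3352) = 3371 m/s

3371 m/s


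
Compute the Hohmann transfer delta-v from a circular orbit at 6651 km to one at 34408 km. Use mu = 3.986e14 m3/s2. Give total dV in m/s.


V1 = sqrt(mu/r1) = 7741.5 m/s
dV1 = V1*(sqrt(2*r2/(r1+r2)) - 1) = 2280.76 m/s
V2 = sqrt(mu/r2) = 3403.6 m/s
dV2 = V2*(1 - sqrt(2*r1/(r1+r2))) = 1466.32 m/s
Total dV = 3747 m/s

3747 m/s


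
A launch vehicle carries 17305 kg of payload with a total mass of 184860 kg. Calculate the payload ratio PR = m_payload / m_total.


PR = 17305 / 184860 = 0.0936

0.0936


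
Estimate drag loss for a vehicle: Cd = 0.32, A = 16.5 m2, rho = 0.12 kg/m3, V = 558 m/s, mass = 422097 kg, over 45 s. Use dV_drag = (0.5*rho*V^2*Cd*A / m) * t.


D = 0.5 * 0.12 * 558^2 * 0.32 * 16.5 = 98640.12 N
a = 98640.12 / 422097 = 0.2337 m/s2
dV = 0.2337 * 45 = 10.5 m/s

10.5 m/s


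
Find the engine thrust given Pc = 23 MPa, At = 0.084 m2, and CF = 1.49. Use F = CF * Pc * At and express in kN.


F = 1.49 * 23e6 * 0.084 = 2.8787e+06 N = 2878.7 kN

2878.7 kN


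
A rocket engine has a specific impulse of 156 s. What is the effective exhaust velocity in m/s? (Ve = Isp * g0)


Ve = Isp * g0 = 156 * 9.81 = 1530.4 m/s

1530.4 m/s


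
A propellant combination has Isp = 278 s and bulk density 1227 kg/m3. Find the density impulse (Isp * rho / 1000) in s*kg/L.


rho*Isp = 278 * 1227 / 1000 = 341 s*kg/L

341 s*kg/L


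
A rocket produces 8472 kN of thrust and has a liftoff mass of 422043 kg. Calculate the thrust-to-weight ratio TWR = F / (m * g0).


TWR = 8472000 / (422043 * 9.81) = 2.05

2.05


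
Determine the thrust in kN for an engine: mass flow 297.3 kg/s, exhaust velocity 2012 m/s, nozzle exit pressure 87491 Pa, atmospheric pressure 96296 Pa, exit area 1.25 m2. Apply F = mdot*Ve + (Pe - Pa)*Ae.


F = 297.3 * 2012 + (87491 - 96296) * 1.25 = 587161.0 N = 587.2 kN

587.2 kN


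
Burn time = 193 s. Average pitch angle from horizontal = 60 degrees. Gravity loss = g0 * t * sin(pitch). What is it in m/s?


GL = 9.81 * 193 * sin(60 deg) = 1640 m/s

1640 m/s


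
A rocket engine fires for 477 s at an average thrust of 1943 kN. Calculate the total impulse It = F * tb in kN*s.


It = 1943 * 477 = 926811 kN*s

926811 kN*s


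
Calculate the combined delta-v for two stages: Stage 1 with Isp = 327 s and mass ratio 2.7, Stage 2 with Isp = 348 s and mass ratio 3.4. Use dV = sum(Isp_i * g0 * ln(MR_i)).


dV1 = 327 * 9.81 * ln(2.7) = 3186.2 m/s
dV2 = 348 * 9.81 * ln(3.4) = 4177.8 m/s
Total dV = 3186.2 + 4177.8 = 7364.0 m/s ~ 7364 m/s

7364 m/s


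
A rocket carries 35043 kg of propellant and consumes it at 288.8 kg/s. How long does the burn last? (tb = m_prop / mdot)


tb = 35043 / 288.8 = 121.3 s

121.3 s


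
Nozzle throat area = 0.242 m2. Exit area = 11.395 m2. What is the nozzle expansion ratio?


AR = 11.395 / 0.242 = 47.1

47.1


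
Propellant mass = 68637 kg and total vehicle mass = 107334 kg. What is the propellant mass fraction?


PMF = 68637 / 107334 = 0.639

0.639


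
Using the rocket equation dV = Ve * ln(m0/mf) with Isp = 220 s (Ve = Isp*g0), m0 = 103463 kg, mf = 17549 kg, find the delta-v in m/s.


Ve = 220 * 9.81 = 2158.2 m/s
dV = 2158.2 * ln(103463/17549) = 3829 m/s

3829 m/s


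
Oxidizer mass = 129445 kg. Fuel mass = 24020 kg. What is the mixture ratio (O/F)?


MR = 129445 / 24020 = 5.39

5.39


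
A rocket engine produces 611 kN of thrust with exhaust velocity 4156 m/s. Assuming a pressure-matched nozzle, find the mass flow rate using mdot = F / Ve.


mdot = F / Ve = 611000 / 4156 = 147.0 kg/s

147.0 kg/s


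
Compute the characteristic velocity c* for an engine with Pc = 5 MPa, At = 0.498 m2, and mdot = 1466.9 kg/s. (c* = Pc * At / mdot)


c* = 5e6 * 0.498 / 1466.9 = 1697 m/s

1697 m/s


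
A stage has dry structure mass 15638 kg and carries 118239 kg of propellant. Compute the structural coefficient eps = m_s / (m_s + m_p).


eps = 15638 / (15638 + 118239) = 0.1168

0.1168


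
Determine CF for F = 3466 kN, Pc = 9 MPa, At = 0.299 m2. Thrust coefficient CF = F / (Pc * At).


CF = 3466000 / (9e6 * 0.299) = 1.29

1.29


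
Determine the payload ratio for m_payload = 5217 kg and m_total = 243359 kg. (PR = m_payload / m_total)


PR = 5217 / 243359 = 0.0214

0.0214


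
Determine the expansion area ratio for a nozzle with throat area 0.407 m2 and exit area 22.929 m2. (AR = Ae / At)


AR = 22.929 / 0.407 = 56.3

56.3


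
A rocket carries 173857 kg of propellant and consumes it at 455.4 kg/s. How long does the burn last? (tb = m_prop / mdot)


tb = 173857 / 455.4 = 381.8 s

381.8 s


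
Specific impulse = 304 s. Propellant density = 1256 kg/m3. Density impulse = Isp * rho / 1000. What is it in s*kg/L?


rho*Isp = 304 * 1256 / 1000 = 382 s*kg/L

382 s*kg/L


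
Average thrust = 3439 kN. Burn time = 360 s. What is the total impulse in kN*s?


It = 3439 * 360 = 1238040 kN*s

1238040 kN*s


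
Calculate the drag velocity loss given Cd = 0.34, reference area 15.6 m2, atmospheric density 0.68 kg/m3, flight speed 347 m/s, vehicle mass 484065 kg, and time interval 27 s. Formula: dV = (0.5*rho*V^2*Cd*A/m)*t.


D = 0.5 * 0.68 * 347^2 * 0.34 * 15.6 = 217140.77 N
a = 217140.77 / 484065 = 0.4486 m/s2
dV = 0.4486 * 27 = 12.1 m/s

12.1 m/s


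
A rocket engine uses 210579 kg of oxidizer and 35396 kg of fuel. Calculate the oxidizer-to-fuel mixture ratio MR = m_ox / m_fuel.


MR = 210579 / 35396 = 5.95

5.95


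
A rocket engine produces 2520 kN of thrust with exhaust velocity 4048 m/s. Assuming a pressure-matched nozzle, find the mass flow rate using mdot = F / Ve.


mdot = F / Ve = 2520000 / 4048 = 622.5 kg/s

622.5 kg/s


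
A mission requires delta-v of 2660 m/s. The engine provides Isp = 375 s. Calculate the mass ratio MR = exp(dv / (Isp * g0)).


Ve = 375 * 9.81 = 3678.75 m/s
MR = exp(2660 / 3678.75) = 2.061

2.061


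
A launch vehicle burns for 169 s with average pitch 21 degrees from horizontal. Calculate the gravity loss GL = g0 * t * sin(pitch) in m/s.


GL = 9.81 * 169 * sin(21 deg) = 594 m/s

594 m/s


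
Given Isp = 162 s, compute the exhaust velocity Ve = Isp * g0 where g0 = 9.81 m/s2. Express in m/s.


Ve = Isp * g0 = 162 * 9.81 = 1589.2 m/s

1589.2 m/s


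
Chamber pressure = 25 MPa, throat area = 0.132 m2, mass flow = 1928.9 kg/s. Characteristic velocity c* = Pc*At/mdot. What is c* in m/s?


c* = 25e6 * 0.132 / 1928.9 = 1711 m/s

1711 m/s


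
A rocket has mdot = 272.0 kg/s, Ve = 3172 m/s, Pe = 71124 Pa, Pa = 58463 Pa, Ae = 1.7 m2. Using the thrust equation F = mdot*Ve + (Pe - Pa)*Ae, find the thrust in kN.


F = 272.0 * 3172 + (71124 - 58463) * 1.7 = 884308.0 N = 884.3 kN

884.3 kN


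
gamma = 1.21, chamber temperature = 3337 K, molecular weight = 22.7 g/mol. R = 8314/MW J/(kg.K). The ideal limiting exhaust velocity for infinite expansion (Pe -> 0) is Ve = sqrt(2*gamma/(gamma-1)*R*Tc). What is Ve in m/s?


R = 8314 / 22.7 = 366.26 J/(kg.K)
Ve = sqrt(2 * 1.21 / (1.21 - 1) * 366.26 * 3337) = 3753 m/s

3753 m/s


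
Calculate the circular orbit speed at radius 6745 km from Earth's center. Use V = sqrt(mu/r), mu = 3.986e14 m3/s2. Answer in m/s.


V = sqrt(3.986e14 / 6745000) = 7687 m/s

7687 m/s


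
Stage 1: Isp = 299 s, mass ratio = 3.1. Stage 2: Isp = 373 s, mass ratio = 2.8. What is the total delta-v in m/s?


dV1 = 299 * 9.81 * ln(3.1) = 3318.6 m/s
dV2 = 373 * 9.81 * ln(2.8) = 3767.5 m/s
Total dV = 3318.6 + 3767.5 = 7086.1 m/s ~ 7086 m/s

7086 m/s


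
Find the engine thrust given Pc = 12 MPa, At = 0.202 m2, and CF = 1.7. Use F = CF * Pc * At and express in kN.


F = 1.7 * 12e6 * 0.202 = 4.1208e+06 N = 4120.8 kN

4120.8 kN


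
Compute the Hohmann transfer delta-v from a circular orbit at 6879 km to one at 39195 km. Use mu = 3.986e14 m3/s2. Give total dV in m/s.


V1 = sqrt(mu/r1) = 7612.13 m/s
dV1 = V1*(sqrt(2*r2/(r1+r2)) - 1) = 2316.94 m/s
V2 = sqrt(mu/r2) = 3188.99 m/s
dV2 = V2*(1 - sqrt(2*r1/(r1+r2))) = 1446.37 m/s
Total dV = 3763 m/s

3763 m/s


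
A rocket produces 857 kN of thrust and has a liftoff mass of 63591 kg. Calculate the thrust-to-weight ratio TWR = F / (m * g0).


TWR = 857000 / (63591 * 9.81) = 1.37

1.37


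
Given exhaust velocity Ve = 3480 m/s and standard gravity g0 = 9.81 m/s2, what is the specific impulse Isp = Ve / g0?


Isp = Ve / g0 = 3480 / 9.81 = 354.7 s

354.7 s


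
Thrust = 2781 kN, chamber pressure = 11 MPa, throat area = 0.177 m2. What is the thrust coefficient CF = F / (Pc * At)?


CF = 2781000 / (11e6 * 0.177) = 1.43

1.43


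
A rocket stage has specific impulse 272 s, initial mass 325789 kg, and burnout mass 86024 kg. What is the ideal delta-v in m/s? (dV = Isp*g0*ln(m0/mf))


Ve = 272 * 9.81 = 2668.32 m/s
dV = 2668.32 * ln(325789/86024) = 3553 m/s

3553 m/s


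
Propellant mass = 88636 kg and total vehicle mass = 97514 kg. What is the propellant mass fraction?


PMF = 88636 / 97514 = 0.909

0.909


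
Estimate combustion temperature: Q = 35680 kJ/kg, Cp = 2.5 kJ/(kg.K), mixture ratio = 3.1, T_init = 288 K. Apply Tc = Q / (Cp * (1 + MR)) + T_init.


Tc = 35680 / (2.5 * (1 + 3.1)) + 288 = 3769 K

3769 K


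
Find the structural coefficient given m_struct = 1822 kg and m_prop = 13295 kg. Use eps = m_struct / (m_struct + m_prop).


eps = 1822 / (1822 + 13295) = 0.1205

0.1205


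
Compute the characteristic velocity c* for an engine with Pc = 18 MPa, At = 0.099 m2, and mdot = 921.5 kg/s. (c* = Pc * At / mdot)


c* = 18e6 * 0.099 / 921.5 = 1934 m/s

1934 m/s


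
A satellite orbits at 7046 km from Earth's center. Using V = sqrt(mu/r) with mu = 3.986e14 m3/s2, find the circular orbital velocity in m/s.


V = sqrt(3.986e14 / 7046000) = 7521 m/s

7521 m/s


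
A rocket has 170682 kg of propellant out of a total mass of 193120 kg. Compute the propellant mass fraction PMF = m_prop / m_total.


PMF = 170682 / 193120 = 0.884

0.884


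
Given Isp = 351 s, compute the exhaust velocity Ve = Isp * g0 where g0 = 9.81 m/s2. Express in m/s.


Ve = Isp * g0 = 351 * 9.81 = 3443.3 m/s

3443.3 m/s


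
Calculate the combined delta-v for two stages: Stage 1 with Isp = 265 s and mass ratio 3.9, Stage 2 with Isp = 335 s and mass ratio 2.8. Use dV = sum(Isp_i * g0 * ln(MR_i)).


dV1 = 265 * 9.81 * ln(3.9) = 3538.1 m/s
dV2 = 335 * 9.81 * ln(2.8) = 3383.7 m/s
Total dV = 3538.1 + 3383.7 = 6921.8 m/s ~ 6922 m/s

6922 m/s


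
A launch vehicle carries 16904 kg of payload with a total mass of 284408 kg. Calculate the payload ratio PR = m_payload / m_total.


PR = 16904 / 284408 = 0.0594

0.0594


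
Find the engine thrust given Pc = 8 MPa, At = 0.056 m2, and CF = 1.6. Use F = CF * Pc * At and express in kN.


F = 1.6 * 8e6 * 0.056 = 716800.0 N = 716.8 kN

716.8 kN


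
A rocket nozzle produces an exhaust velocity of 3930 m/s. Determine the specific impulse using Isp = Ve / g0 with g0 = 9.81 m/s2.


Isp = Ve / g0 = 3930 / 9.81 = 400.6 s

400.6 s


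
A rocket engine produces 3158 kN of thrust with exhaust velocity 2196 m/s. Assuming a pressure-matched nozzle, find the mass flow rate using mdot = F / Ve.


mdot = F / Ve = 3158000 / 2196 = 1438.1 kg/s

1438.1 kg/s


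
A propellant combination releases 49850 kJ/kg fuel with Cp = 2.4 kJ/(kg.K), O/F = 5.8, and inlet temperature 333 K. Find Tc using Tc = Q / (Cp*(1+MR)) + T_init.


Tc = 49850 / (2.4 * (1 + 5.8)) + 333 = 3388 K

3388 K


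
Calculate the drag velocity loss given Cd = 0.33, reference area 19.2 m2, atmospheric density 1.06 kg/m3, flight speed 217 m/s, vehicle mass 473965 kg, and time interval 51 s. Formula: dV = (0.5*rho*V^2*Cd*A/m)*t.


D = 0.5 * 1.06 * 217^2 * 0.33 * 19.2 = 158128.63 N
a = 158128.63 / 473965 = 0.3336 m/s2
dV = 0.3336 * 51 = 17.0 m/s

17.0 m/s


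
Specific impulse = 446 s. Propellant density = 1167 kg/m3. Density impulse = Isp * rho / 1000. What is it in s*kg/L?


rho*Isp = 446 * 1167 / 1000 = 520 s*kg/L

520 s*kg/L


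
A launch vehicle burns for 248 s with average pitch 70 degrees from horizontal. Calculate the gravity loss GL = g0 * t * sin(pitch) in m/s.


GL = 9.81 * 248 * sin(70 deg) = 2286 m/s

2286 m/s


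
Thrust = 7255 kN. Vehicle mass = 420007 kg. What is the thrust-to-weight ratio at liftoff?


TWR = 7255000 / (420007 * 9.81) = 1.76

1.76


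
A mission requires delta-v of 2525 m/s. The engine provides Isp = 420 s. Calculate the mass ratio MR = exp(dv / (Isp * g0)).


Ve = 420 * 9.81 = 4120.2 m/s
MR = exp(2525 / 4120.2) = 1.846

1.846


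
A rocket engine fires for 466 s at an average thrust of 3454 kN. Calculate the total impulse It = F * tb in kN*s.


It = 3454 * 466 = 1609564 kN*s

1609564 kN*s


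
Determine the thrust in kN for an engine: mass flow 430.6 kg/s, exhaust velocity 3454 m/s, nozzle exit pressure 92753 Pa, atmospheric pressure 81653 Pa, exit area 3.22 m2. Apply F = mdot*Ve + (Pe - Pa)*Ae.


F = 430.6 * 3454 + (92753 - 81653) * 3.22 = 1.5230e+06 N = 1523.0 kN

1523.0 kN


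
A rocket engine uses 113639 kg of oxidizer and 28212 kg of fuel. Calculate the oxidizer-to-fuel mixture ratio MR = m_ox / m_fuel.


MR = 113639 / 28212 = 4.03

4.03


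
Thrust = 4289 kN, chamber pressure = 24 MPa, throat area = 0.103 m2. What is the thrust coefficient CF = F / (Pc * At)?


CF = 4289000 / (24e6 * 0.103) = 1.74

1.74


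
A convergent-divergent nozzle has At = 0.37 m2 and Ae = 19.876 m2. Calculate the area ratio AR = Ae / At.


AR = 19.876 / 0.37 = 53.7

53.7


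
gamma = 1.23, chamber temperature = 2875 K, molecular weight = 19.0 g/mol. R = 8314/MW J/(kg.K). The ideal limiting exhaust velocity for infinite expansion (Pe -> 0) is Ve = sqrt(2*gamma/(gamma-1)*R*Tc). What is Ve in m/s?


R = 8314 / 19.0 = 437.58 J/(kg.K)
Ve = sqrt(2 * 1.23 / (1.23 - 1) * 437.58 * 2875) = 3668 m/s

3668 m/s


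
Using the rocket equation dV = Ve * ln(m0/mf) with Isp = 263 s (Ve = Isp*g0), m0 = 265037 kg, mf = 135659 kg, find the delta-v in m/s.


Ve = 263 * 9.81 = 2580.03 m/s
dV = 2580.03 * ln(265037/135659) = 1728 m/s

1728 m/s


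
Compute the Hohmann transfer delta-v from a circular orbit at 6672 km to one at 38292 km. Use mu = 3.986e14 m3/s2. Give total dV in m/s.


V1 = sqrt(mu/r1) = 7729.31 m/s
dV1 = V1*(sqrt(2*r2/(r1+r2)) - 1) = 2358.04 m/s
V2 = sqrt(mu/r2) = 3226.37 m/s
dV2 = V2*(1 - sqrt(2*r1/(r1+r2))) = 1468.75 m/s
Total dV = 3827 m/s

3827 m/s


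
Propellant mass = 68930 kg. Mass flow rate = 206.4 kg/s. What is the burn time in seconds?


tb = 68930 / 206.4 = 334.0 s

334.0 s


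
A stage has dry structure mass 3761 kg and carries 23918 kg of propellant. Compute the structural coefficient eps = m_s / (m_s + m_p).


eps = 3761 / (3761 + 23918) = 0.1359

0.1359


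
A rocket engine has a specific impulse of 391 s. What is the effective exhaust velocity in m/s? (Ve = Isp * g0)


Ve = Isp * g0 = 391 * 9.81 = 3835.7 m/s

3835.7 m/s


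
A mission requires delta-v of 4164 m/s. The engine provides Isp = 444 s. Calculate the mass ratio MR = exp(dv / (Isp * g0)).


Ve = 444 * 9.81 = 4355.64 m/s
MR = exp(4164 / 4355.64) = 2.601

2.601


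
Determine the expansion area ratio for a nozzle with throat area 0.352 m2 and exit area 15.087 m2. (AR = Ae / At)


AR = 15.087 / 0.352 = 42.9

42.9


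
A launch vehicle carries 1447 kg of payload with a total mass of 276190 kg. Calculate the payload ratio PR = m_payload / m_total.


PR = 1447 / 276190 = 0.0052

0.0052


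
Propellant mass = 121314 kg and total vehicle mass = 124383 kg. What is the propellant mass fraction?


PMF = 121314 / 124383 = 0.975

0.975


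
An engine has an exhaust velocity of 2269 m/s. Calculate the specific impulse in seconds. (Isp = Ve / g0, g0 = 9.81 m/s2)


Isp = Ve / g0 = 2269 / 9.81 = 231.3 s

231.3 s


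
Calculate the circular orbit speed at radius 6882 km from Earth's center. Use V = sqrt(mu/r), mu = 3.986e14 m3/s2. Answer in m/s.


V = sqrt(3.986e14 / 6882000) = 7610 m/s

7610 m/s


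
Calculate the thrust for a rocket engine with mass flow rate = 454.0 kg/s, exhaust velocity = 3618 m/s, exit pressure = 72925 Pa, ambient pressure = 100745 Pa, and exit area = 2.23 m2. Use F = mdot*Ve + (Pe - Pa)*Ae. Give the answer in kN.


F = 454.0 * 3618 + (72925 - 100745) * 2.23 = 1.5805e+06 N = 1580.5 kN

1580.5 kN


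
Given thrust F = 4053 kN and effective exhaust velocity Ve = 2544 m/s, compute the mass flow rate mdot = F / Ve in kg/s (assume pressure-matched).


mdot = F / Ve = 4053000 / 2544 = 1593.2 kg/s

1593.2 kg/s


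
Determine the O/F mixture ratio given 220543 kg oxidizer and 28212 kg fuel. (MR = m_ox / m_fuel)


MR = 220543 / 28212 = 7.82

7.82


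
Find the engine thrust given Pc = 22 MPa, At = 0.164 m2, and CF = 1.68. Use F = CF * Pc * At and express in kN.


F = 1.68 * 22e6 * 0.164 = 6.0614e+06 N = 6061.4 kN

6061.4 kN


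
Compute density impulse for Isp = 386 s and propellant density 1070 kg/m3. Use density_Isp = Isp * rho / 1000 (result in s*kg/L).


rho*Isp = 386 * 1070 / 1000 = 413 s*kg/L

413 s*kg/L


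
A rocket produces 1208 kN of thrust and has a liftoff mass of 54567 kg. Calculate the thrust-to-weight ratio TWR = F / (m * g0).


TWR = 1208000 / (54567 * 9.81) = 2.26

2.26


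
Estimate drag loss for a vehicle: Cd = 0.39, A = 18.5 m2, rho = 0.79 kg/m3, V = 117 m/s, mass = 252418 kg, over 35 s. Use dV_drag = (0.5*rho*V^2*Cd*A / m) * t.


D = 0.5 * 0.79 * 117^2 * 0.39 * 18.5 = 39012.62 N
a = 39012.62 / 252418 = 0.1546 m/s2
dV = 0.1546 * 35 = 5.4 m/s

5.4 m/s


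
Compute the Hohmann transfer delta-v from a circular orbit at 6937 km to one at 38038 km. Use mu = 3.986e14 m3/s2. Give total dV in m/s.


V1 = sqrt(mu/r1) = 7580.24 m/s
dV1 = V1*(sqrt(2*r2/(r1+r2)) - 1) = 2278.49 m/s
V2 = sqrt(mu/r2) = 3237.13 m/s
dV2 = V2*(1 - sqrt(2*r1/(r1+r2))) = 1439.19 m/s
Total dV = 3718 m/s

3718 m/s


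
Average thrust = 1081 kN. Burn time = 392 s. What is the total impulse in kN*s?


It = 1081 * 392 = 423752 kN*s

423752 kN*s


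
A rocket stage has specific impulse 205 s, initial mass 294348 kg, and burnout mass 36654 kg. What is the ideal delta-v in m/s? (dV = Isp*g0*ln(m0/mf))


Ve = 205 * 9.81 = 2011.05 m/s
dV = 2011.05 * ln(294348/36654) = 4190 m/s

4190 m/s


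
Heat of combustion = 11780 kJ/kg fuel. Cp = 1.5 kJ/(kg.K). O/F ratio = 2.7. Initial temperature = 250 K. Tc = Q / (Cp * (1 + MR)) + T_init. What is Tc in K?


Tc = 11780 / (1.5 * (1 + 2.7)) + 250 = 2373 K

2373 K


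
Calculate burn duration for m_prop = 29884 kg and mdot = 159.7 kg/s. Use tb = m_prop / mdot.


tb = 29884 / 159.7 = 187.1 s

187.1 s


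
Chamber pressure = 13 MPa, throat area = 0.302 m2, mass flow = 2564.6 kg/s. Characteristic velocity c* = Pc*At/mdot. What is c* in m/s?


c* = 13e6 * 0.302 / 2564.6 = 1531 m/s

1531 m/s


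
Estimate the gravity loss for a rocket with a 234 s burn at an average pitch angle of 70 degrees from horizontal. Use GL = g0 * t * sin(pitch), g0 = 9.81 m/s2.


GL = 9.81 * 234 * sin(70 deg) = 2157 m/s

2157 m/s


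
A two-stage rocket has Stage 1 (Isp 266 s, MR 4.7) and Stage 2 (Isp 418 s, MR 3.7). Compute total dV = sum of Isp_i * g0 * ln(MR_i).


dV1 = 266 * 9.81 * ln(4.7) = 4038.3 m/s
dV2 = 418 * 9.81 * ln(3.7) = 5364.9 m/s
Total dV = 4038.3 + 5364.9 = 9403.2 m/s ~ 9403 m/s

9403 m/s


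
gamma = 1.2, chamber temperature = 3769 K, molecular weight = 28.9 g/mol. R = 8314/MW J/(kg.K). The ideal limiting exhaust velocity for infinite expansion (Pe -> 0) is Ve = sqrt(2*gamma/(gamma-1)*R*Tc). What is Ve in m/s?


R = 8314 / 28.9 = 287.68 J/(kg.K)
Ve = sqrt(2 * 1.2 / (1.2 - 1) * 287.68 * 3769) = 3607 m/s

3607 m/s


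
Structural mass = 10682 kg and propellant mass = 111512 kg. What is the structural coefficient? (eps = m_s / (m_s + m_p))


eps = 10682 / (10682 + 111512) = 0.0874

0.0874


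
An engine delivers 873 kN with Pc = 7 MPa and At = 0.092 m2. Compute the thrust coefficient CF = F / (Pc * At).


CF = 873000 / (7e6 * 0.092) = 1.36

1.36


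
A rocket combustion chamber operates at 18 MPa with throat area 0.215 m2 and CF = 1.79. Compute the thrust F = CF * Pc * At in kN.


F = 1.79 * 18e6 * 0.215 = 6.9273e+06 N = 6927.3 kN

6927.3 kN


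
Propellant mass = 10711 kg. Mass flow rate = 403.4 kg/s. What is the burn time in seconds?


tb = 10711 / 403.4 = 26.6 s

26.6 s


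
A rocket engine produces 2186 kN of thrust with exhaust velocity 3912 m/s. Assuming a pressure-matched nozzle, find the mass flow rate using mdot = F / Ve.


mdot = F / Ve = 2186000 / 3912 = 558.8 kg/s

558.8 kg/s


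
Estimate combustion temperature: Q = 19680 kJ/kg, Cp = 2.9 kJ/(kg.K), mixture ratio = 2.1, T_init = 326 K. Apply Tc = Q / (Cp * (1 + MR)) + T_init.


Tc = 19680 / (2.9 * (1 + 2.1)) + 326 = 2515 K

2515 K


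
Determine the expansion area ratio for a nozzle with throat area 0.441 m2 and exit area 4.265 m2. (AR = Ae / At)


AR = 4.265 / 0.441 = 9.7

9.7


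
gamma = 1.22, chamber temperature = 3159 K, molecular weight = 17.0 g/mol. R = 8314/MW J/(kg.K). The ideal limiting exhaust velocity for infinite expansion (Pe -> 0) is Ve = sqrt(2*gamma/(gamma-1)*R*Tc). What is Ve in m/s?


R = 8314 / 17.0 = 489.06 J/(kg.K)
Ve = sqrt(2 * 1.22 / (1.22 - 1) * 489.06 * 3159) = 4139 m/s

4139 m/s


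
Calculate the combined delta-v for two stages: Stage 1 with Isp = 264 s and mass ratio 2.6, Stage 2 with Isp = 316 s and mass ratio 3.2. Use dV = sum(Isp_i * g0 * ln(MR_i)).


dV1 = 264 * 9.81 * ln(2.6) = 2474.6 m/s
dV2 = 316 * 9.81 * ln(3.2) = 3605.7 m/s
Total dV = 2474.6 + 3605.7 = 6080.3 m/s ~ 6080 m/s

6080 m/s


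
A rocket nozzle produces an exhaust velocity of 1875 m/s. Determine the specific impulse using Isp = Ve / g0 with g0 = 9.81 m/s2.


Isp = Ve / g0 = 1875 / 9.81 = 191.1 s

191.1 s


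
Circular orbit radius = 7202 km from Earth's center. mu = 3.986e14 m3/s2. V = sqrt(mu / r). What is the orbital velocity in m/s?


V = sqrt(3.986e14 / 7202000) = 7439 m/s

7439 m/s


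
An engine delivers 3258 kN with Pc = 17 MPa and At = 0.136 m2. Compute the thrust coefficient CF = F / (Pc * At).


CF = 3258000 / (17e6 * 0.136) = 1.41

1.41


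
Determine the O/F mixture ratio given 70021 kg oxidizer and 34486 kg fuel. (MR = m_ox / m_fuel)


MR = 70021 / 34486 = 2.03

2.03


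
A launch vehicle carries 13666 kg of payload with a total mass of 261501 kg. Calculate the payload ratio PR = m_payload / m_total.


PR = 13666 / 261501 = 0.0523

0.0523


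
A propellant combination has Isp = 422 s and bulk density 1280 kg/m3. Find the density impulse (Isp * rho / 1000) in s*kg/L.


rho*Isp = 422 * 1280 / 1000 = 540 s*kg/L

540 s*kg/L


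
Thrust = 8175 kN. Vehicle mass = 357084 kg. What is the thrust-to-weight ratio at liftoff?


TWR = 8175000 / (357084 * 9.81) = 2.33

2.33


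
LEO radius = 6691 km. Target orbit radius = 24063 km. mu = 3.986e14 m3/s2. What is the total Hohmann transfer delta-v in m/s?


V1 = sqrt(mu/r1) = 7718.33 m/s
dV1 = V1*(sqrt(2*r2/(r1+r2)) - 1) = 1936.89 m/s
V2 = sqrt(mu/r2) = 4069.99 m/s
dV2 = V2*(1 - sqrt(2*r1/(r1+r2))) = 1385.25 m/s
Total dV = 3322 m/s

3322 m/s


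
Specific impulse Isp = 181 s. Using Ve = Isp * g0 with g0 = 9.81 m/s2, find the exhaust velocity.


Ve = Isp * g0 = 181 * 9.81 = 1775.6 m/s

1775.6 m/s


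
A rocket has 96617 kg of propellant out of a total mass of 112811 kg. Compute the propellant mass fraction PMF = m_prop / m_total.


PMF = 96617 / 112811 = 0.856

0.856


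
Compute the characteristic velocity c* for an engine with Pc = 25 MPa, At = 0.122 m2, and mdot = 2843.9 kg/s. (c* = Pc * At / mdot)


c* = 25e6 * 0.122 / 2843.9 = 1072 m/s

1072 m/s


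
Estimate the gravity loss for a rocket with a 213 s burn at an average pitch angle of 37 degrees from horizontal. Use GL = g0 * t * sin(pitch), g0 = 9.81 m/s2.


GL = 9.81 * 213 * sin(37 deg) = 1258 m/s

1258 m/s


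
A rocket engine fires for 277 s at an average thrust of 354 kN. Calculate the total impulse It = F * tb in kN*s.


It = 354 * 277 = 98058 kN*s

98058 kN*s


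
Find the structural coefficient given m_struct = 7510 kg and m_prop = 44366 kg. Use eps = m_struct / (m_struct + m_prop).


eps = 7510 / (7510 + 44366) = 0.1448

0.1448


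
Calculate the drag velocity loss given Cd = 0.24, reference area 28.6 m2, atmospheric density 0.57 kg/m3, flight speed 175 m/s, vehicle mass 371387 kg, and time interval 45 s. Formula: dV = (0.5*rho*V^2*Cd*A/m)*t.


D = 0.5 * 0.57 * 175^2 * 0.24 * 28.6 = 59909.85 N
a = 59909.85 / 371387 = 0.1613 m/s2
dV = 0.1613 * 45 = 7.3 m/s

7.3 m/s


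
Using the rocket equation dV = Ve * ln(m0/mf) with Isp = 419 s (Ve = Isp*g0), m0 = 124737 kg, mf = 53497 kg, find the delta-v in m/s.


Ve = 419 * 9.81 = 4110.39 m/s
dV = 4110.39 * ln(124737/53497) = 3480 m/s

3480 m/s


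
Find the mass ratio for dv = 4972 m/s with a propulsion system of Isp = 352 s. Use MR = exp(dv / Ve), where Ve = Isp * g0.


Ve = 352 * 9.81 = 3453.12 m/s
MR = exp(4972 / 3453.12) = 4.22

4.22


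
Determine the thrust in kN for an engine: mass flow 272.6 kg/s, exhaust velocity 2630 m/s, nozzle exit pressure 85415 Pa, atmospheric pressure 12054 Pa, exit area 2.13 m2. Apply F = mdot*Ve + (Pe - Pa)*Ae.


F = 272.6 * 2630 + (85415 - 12054) * 2.13 = 873197.0 N = 873.2 kN

873.2 kN


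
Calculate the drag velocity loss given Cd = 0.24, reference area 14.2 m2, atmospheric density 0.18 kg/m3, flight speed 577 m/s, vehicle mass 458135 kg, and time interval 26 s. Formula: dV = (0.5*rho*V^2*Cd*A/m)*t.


D = 0.5 * 0.18 * 577^2 * 0.24 * 14.2 = 102115.98 N
a = 102115.98 / 458135 = 0.2229 m/s2
dV = 0.2229 * 26 = 5.8 m/s

5.8 m/s


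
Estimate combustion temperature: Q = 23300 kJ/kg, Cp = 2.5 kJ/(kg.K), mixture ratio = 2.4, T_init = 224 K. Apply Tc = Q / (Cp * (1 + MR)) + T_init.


Tc = 23300 / (2.5 * (1 + 2.4)) + 224 = 2965 K

2965 K


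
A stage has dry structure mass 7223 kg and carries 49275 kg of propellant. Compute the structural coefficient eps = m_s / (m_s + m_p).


eps = 7223 / (7223 + 49275) = 0.1278

0.1278


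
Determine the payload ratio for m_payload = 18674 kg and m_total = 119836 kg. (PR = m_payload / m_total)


PR = 18674 / 119836 = 0.1558

0.1558


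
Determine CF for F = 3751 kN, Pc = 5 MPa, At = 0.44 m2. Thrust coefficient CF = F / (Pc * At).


CF = 3751000 / (5e6 * 0.44) = 1.71

1.71


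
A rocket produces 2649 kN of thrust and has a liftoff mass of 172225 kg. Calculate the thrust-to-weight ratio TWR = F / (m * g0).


TWR = 2649000 / (172225 * 9.81) = 1.57

1.57


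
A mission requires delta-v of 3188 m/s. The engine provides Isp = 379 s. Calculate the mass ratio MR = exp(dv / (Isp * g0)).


Ve = 379 * 9.81 = 3717.99 m/s
MR = exp(3188 / 3717.99) = 2.357

2.357


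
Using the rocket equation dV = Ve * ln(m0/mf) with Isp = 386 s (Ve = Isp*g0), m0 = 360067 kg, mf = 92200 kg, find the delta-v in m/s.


Ve = 386 * 9.81 = 3786.66 m/s
dV = 3786.66 * ln(360067/92200) = 5159 m/s

5159 m/s


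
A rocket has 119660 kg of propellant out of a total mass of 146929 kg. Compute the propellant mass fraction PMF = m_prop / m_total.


PMF = 119660 / 146929 = 0.814

0.814


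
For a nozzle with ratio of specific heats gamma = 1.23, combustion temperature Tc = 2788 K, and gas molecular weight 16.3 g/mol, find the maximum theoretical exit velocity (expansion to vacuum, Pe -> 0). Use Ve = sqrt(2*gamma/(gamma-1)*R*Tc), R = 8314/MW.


R = 8314 / 16.3 = 510.06 J/(kg.K)
Ve = sqrt(2 * 1.23 / (1.23 - 1) * 510.06 * 2788) = 3900 m/s

3900 m/s


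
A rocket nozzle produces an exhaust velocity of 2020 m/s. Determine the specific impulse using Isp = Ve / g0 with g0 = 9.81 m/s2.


Isp = Ve / g0 = 2020 / 9.81 = 205.9 s

205.9 s


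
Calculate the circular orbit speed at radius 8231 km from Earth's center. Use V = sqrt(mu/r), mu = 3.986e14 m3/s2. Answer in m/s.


V = sqrt(3.986e14 / 8231000) = 6959 m/s

6959 m/s


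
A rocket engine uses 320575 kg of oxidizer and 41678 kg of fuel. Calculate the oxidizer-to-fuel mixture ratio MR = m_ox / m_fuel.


MR = 320575 / 41678 = 7.69

7.69


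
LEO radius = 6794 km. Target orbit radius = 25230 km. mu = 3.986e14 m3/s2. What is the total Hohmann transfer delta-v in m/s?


V1 = sqrt(mu/r1) = 7659.6 m/s
dV1 = V1*(sqrt(2*r2/(r1+r2)) - 1) = 1955.24 m/s
V2 = sqrt(mu/r2) = 3974.75 m/s
dV2 = V2*(1 - sqrt(2*r1/(r1+r2))) = 1385.64 m/s
Total dV = 3341 m/s

3341 m/s


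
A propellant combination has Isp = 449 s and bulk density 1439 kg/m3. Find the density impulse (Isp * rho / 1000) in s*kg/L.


rho*Isp = 449 * 1439 / 1000 = 646 s*kg/L

646 s*kg/L


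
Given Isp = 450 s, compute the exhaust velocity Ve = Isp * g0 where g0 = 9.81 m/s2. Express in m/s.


Ve = Isp * g0 = 450 * 9.81 = 4414.5 m/s

4414.5 m/s


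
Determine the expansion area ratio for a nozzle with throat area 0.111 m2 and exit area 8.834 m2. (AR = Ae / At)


AR = 8.834 / 0.111 = 79.6

79.6


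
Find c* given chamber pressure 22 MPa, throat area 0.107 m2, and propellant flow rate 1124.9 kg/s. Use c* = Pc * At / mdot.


c* = 22e6 * 0.107 / 1124.9 = 2093 m/s

2093 m/s


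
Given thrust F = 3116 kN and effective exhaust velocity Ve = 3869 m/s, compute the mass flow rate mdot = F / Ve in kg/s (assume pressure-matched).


mdot = F / Ve = 3116000 / 3869 = 805.4 kg/s

805.4 kg/s


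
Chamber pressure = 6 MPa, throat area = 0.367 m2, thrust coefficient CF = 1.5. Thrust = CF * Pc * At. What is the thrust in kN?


F = 1.5 * 6e6 * 0.367 = 3.3030e+06 N = 3303.0 kN

3303.0 kN


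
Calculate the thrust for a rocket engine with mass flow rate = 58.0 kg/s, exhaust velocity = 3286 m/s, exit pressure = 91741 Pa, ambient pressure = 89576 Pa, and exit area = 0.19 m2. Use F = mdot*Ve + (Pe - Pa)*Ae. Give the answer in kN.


F = 58.0 * 3286 + (91741 - 89576) * 0.19 = 190999.0 N = 191.0 kN

191.0 kN


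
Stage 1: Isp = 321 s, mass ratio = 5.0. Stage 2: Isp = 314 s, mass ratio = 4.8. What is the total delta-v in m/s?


dV1 = 321 * 9.81 * ln(5.0) = 5068.1 m/s
dV2 = 314 * 9.81 * ln(4.8) = 4831.9 m/s
Total dV = 5068.1 + 4831.9 = 9900.0 m/s ~ 9900 m/s

9900 m/s


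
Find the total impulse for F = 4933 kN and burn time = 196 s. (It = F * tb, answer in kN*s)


It = 4933 * 196 = 966868 kN*s

966868 kN*s


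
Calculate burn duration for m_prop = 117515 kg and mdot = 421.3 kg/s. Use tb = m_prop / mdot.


tb = 117515 / 421.3 = 278.9 s

278.9 s


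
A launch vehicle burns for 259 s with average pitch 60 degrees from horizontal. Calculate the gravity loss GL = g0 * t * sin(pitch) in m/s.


GL = 9.81 * 259 * sin(60 deg) = 2200 m/s

2200 m/s


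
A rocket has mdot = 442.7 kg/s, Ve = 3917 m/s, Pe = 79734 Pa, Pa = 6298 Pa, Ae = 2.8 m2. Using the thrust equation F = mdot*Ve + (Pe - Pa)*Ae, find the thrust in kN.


F = 442.7 * 3917 + (79734 - 6298) * 2.8 = 1.9397e+06 N = 1939.7 kN

1939.7 kN


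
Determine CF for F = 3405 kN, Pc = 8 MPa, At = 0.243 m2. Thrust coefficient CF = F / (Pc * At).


CF = 3405000 / (8e6 * 0.243) = 1.75

1.75


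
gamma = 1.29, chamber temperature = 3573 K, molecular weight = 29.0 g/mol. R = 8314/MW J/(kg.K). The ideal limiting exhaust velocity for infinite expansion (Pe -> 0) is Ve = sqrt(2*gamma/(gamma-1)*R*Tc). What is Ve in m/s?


R = 8314 / 29.0 = 286.69 J/(kg.K)
Ve = sqrt(2 * 1.29 / (1.29 - 1) * 286.69 * 3573) = 3019 m/s

3019 m/s


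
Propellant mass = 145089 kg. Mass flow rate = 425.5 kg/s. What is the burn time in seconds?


tb = 145089 / 425.5 = 341.0 s

341.0 s


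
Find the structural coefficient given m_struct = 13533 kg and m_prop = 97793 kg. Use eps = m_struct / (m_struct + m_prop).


eps = 13533 / (13533 + 97793) = 0.1216

0.1216


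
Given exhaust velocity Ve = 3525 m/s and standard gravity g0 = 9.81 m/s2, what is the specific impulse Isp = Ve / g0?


Isp = Ve / g0 = 3525 / 9.81 = 359.3 s

359.3 s


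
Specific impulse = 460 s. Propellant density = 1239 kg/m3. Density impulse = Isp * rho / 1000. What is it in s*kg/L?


rho*Isp = 460 * 1239 / 1000 = 570 s*kg/L

570 s*kg/L


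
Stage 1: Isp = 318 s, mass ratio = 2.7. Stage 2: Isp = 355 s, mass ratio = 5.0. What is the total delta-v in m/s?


dV1 = 318 * 9.81 * ln(2.7) = 3098.5 m/s
dV2 = 355 * 9.81 * ln(5.0) = 5604.9 m/s
Total dV = 3098.5 + 5604.9 = 8703.4 m/s ~ 8703 m/s

8703 m/s


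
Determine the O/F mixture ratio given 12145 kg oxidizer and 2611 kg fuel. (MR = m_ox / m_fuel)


MR = 12145 / 2611 = 4.65

4.65


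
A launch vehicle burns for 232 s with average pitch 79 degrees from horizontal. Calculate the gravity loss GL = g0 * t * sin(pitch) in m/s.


GL = 9.81 * 232 * sin(79 deg) = 2234 m/s

2234 m/s


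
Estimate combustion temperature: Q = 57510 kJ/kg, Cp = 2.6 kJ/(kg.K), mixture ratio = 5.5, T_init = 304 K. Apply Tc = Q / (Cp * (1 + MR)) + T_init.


Tc = 57510 / (2.6 * (1 + 5.5)) + 304 = 3707 K

3707 K


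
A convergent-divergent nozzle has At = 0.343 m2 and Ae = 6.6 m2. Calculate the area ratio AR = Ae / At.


AR = 6.6 / 0.343 = 19.2

19.2


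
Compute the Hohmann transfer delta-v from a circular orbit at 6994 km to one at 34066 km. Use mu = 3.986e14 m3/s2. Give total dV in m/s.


V1 = sqrt(mu/r1) = 7549.29 m/s
dV1 = V1*(sqrt(2*r2/(r1+r2)) - 1) = 2175.32 m/s
V2 = sqrt(mu/r2) = 3420.65 m/s
dV2 = V2*(1 - sqrt(2*r1/(r1+r2))) = 1424.11 m/s
Total dV = 3599 m/s

3599 m/s


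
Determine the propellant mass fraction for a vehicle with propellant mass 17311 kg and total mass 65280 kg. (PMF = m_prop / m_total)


PMF = 17311 / 65280 = 0.265

0.265


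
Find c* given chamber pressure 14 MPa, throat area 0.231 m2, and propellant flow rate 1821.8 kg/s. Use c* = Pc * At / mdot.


c* = 14e6 * 0.231 / 1821.8 = 1775 m/s

1775 m/s
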